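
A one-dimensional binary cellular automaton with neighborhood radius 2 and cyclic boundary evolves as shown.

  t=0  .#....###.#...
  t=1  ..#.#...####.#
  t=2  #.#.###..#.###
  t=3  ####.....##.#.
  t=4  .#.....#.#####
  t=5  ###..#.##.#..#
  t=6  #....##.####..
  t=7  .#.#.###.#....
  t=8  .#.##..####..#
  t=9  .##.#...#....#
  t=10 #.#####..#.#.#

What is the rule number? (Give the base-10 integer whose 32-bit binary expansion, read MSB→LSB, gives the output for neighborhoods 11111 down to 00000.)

741522274

  ##### -> .   bit 31 = 0  t=4,i=11
  ####. -> .   bit 30 = 0  t=1,i=10
  ###.# -> #   bit 29 = 1  t=0,i=8
  ###.. -> .   bit 28 = 0  t=2,i=6
  ##.## -> #   bit 27 = 1  t=6,i=7
  ##.#. -> #   bit 26 = 1  t=0,i=9
  ##..# -> .   bit 25 = 0  t=2,i=7
  ##... -> .   bit 24 = 0  t=3,i=4
  #.### -> .   bit 23 = 0  t=2,i=4
  #.##. -> .   bit 22 = 0  t=5,i=7
  #.#.# -> #   bit 21 = 1  t=2,i=2
  #.#.. -> #   bit 20 = 1  t=0,i=10
  #..## -> .   bit 19 = 0  t=5,i=12
  #..#. -> .   bit 18 = 0  t=1,i=1
  #...# -> #   bit 17 = 1  t=1,i=6
  #.... -> .   bit 16 = 0  t=0,i=3
  .#### -> #   bit 15 = 1  t=1,i=9
  .###. -> .   bit 14 = 0  t=0,i=7
  .##.# -> #   bit 13 = 1  t=3,i=10
  .##.. -> #   bit 12 = 1  t=8,i=4
  .#.## -> #   bit 11 = 1  t=2,i=3
  .#.#. -> .   bit 10 = 0  t=1,i=3
  .#..# -> #   bit 9 = 1  t=1,i=0
  .#... -> #   bit 8 = 1  t=0,i=2
  ..### -> .   bit 7 = 0  t=0,i=6
  ..##. -> #   bit 6 = 1  t=3,i=9
  ..#.# -> #   bit 5 = 1  t=1,i=2
  ..#.. -> .   bit 4 = 0  t=0,i=1
  ...## -> .   bit 3 = 0  t=0,i=5
  ...#. -> .   bit 2 = 0  t=0,i=0
  ....# -> #   bit 1 = 1  t=0,i=4
  ..... -> .   bit 0 = 0  t=3,i=6
  bits 00101100001100101011101101100010 = 741522274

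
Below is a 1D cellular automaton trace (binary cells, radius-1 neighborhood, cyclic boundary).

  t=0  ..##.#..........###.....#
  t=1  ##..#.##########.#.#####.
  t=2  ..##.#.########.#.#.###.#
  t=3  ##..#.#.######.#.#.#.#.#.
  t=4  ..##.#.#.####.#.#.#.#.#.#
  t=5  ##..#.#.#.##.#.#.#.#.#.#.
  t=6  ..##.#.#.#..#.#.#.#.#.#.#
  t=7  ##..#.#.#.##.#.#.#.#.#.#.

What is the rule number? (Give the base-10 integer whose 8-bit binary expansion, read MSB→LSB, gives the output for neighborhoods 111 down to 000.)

179

  ### -> #   bit 7 = 1  t=0,i=17
  ##. -> .   bit 6 = 0  t=0,i=3
  #.# -> #   bit 5 = 1  t=0,i=4
  #.. -> #   bit 4 = 1  t=0,i=0
  .## -> .   bit 3 = 0  t=0,i=2
  .#. -> .   bit 2 = 0  t=0,i=5
  ..# -> #   bit 1 = 1  t=0,i=1
  ... -> #   bit 0 = 1  t=0,i=7
  bits 10110011 = 179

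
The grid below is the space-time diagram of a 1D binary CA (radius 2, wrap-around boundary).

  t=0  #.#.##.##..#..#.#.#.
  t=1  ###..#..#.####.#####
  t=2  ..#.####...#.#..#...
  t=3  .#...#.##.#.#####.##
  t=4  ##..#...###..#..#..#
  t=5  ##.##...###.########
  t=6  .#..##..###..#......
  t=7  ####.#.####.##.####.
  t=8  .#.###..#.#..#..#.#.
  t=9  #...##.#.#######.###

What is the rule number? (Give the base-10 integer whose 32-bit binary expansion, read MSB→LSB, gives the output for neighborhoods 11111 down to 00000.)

  ##### -> .   bit 31 = 0  t=1,i=0
  ####. -> .   bit 30 = 0  t=1,i=1
  ###.# -> #   bit 29 = 1  t=1,i=13
  ###.. -> #   bit 28 = 1  t=1,i=2
  ##.## -> .   bit 27 = 0  t=0,i=6
  ##.#. -> #   bit 26 = 1  t=3,i=0
  ##..# -> .   bit 25 = 0  t=0,i=9
  ##... -> #   bit 24 = 1  t=2,i=8
  #.### -> .   bit 23 = 0  t=1,i=10
  #.##. -> .   bit 22 = 0  t=0,i=4
  #.#.# -> #   bit 21 = 1  t=0,i=0
  #.#.. -> #   bit 20 = 1  t=2,i=13
  #..## -> #   bit 19 = 1  t=4,i=18
  #..#. -> #   bit 18 = 1  t=0,i=10
  #...# -> .   bit 17 = 0  t=2,i=9
  #.... -> #   bit 16 = 1  t=2,i=18
  .#### -> #   bit 15 = 1  t=1,i=11
  .###. -> #   bit 14 = 1  t=4,i=0
  .##.# -> #   bit 13 = 1  t=0,i=5
  .##.. -> #   bit 12 = 1  t=0,i=8
  .#.## -> .   bit 11 = 0  t=0,i=3
  .#.#. -> #   bit 10 = 1  t=0,i=1
  .#..# -> #   bit 9 = 1  t=0,i=12
  .#... -> .   bit 8 = 0  t=2,i=17
  ..### -> #   bit 7 = 1  t=4,i=8
  ..##. -> .   bit 6 = 0  t=6,i=4
  ..#.# -> .   bit 5 = 0  t=0,i=14
  ..#.. -> #   bit 4 = 1  t=0,i=11
  ...## -> .   bit 3 = 0  t=4,i=7
  ...#. -> #   bit 2 = 1  t=2,i=1
  ....# -> .   bit 1 = 0  t=2,i=0
  ..... -> #   bit 0 = 1  t=2,i=19
  bits 00110101001111011111011010010101 = 893253269

893253269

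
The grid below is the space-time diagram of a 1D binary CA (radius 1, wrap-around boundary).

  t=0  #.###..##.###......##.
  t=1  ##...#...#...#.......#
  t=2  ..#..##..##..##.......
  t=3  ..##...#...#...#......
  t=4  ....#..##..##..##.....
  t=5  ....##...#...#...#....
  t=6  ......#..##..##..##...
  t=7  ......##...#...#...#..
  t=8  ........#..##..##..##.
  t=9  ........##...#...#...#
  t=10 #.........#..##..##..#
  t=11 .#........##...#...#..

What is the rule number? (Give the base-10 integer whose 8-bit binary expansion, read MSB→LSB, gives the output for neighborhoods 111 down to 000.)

  ### -> .   bit 7 = 0  t=0,i=3
  ##. -> .   bit 6 = 0  t=0,i=4
  #.# -> #   bit 5 = 1  t=0,i=1
  #.. -> #   bit 4 = 1  t=0,i=5
  .## -> .   bit 3 = 0  t=0,i=2
  .#. -> #   bit 2 = 1  t=0,i=0
  ..# -> .   bit 1 = 0  t=0,i=6
  ... -> .   bit 0 = 0  t=0,i=14
  bits 00110100 = 52

52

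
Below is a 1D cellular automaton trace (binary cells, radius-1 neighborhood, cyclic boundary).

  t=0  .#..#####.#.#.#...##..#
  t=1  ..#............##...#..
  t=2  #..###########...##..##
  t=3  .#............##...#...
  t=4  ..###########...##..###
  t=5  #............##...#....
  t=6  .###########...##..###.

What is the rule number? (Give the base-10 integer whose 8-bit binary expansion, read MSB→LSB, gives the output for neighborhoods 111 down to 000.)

  nb ###: next=.  (t=0,i=5, bit7=0)
  nb ##.: next=.  (t=0,i=8, bit6=0)
  nb #.#: next=.  (t=0,i=0, bit5=0)
  nb #..: next=#  (t=0,i=2, bit4=1)
  nb .##: next=.  (t=0,i=4, bit3=0)
  nb .#.: next=.  (t=0,i=1, bit2=0)
  nb ..#: next=.  (t=0,i=3, bit1=0)
  nb ...: next=#  (t=0,i=16, bit0=1)
  bits 00010001 = 17

17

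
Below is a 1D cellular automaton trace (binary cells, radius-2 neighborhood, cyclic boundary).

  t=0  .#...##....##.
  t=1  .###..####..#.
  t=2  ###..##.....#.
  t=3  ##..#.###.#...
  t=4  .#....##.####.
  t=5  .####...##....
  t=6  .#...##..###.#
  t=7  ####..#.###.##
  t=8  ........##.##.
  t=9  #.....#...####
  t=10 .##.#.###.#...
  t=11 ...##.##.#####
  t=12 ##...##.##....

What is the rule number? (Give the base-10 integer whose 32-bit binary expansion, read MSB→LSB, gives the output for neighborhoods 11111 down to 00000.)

  ##### -> .   bit 31 = 0  t=7,i=0
  ####. -> .   bit 30 = 0  t=1,i=8
  ###.# -> .   bit 29 = 0  t=3,i=8
  ###.. -> .   bit 28 = 0  t=1,i=3
  ##.## -> #   bit 27 = 1  t=4,i=8
  ##.#. -> #   bit 26 = 1  t=3,i=9
  ##..# -> .   bit 25 = 0  t=0,i=13
  ##... -> #   bit 24 = 1  t=0,i=7
  #.### -> #   bit 23 = 1  t=2,i=0
  #.##. -> #   bit 22 = 1  t=8,i=11
  #.#.# -> #   bit 21 = 1  t=6,i=13
  #.#.. -> #   bit 20 = 1  t=3,i=10
  #..## -> #   bit 19 = 1  t=1,i=0
  #..#. -> .   bit 18 = 0  t=0,i=0
  #...# -> #   bit 17 = 1  t=0,i=3
  #.... -> #   bit 16 = 1  t=0,i=8
  .#### -> .   bit 15 = 0  t=1,i=7
  .###. -> #   bit 14 = 1  t=1,i=2
  .##.# -> .   bit 13 = 0  t=4,i=7
  .##.. -> #   bit 12 = 1  t=0,i=6
  .#.## -> .   bit 11 = 0  t=2,i=13
  .#.#. -> #   bit 10 = 1  t=6,i=0
  .#..# -> .   bit 9 = 0  t=1,i=13
  .#... -> #   bit 8 = 1  t=0,i=2
  ..### -> #   bit 7 = 1  t=1,i=1
  ..##. -> .   bit 6 = 0  t=0,i=5
  ..#.# -> .   bit 5 = 0  t=2,i=12
  ..#.. -> #   bit 4 = 1  t=0,i=1
  ...## -> .   bit 3 = 0  t=0,i=4
  ...#. -> .   bit 2 = 0  t=2,i=11
  ....# -> #   bit 1 = 1  t=0,i=9
  ..... -> .   bit 0 = 0  t=2,i=9
  bits 00001101111110110101010110010010 = 234575250

234575250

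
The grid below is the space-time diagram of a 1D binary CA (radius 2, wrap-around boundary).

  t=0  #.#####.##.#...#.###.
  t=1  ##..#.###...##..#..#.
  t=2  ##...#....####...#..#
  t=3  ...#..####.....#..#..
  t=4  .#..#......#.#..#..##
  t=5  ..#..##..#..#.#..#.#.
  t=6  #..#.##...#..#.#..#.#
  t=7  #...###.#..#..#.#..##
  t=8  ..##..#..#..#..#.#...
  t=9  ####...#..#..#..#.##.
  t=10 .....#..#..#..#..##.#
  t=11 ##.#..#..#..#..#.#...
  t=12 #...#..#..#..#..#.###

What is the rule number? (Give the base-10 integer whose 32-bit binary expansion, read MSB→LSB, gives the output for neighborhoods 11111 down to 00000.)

  #####|#  b31=1 t=0,i=4
  ####.|.  b30=0 t=0,i=5
  ###.#|#  b29=1 t=0,i=6
  ###..|.  b28=0 t=1,i=8
  ##.##|#  b27=1 t=0,i=7
  ##.#.|.  b26=0 t=0,i=10
  ##..#|.  b25=0 t=1,i=2
  ##...|.  b24=0 t=1,i=9
  #.###|.  b23=0 t=0,i=2
  #.##.|#  b22=1 t=0,i=8
  #.#.#|#  b21=1 t=0,i=0
  #.#..|.  b20=0 t=0,i=11
  #..##|.  b19=0 t=2,i=19
  #..#.|.  b18=0 t=1,i=3
  #...#|#  b17=1 t=0,i=13
  #....|#  b16=1 t=2,i=7
  .####|.  b15=0 t=0,i=3
  .###.|.  b14=0 t=0,i=18
  .##.#|.  b13=0 t=0,i=9
  .##..|#  b12=1 t=1,i=1
  .#.##|#  b11=1 t=0,i=1
  .#.#.|#  b10=1 t=4,i=12
  .#..#|#  b9=1 t=1,i=17
  .#...|#  b8=1 t=0,i=12
  ..###|.  b7=0 t=2,i=10
  ..##.|#  b6=1 t=1,i=12
  ..#.#|.  b5=0 t=0,i=15
  ..#..|.  b4=0 t=1,i=16
  ...##|#  b3=1 t=1,i=11
  ...#.|.  b2=0 t=0,i=14
  ....#|#  b1=1 t=2,i=8
  .....|.  b0=0 t=3,i=0
  bits 10101000011000110001111101001010 = 2825068362

2825068362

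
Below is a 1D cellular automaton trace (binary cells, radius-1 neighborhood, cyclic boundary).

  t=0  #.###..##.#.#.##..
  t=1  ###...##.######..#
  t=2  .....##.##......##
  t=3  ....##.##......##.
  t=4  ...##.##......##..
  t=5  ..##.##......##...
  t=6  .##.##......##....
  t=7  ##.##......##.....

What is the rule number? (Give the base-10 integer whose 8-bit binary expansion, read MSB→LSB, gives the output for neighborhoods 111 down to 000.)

  ### -> .   bit 7 = 0  t=0,i=3
  ##. -> .   bit 6 = 0  t=0,i=4
  #.# -> #   bit 5 = 1  t=0,i=1
  #.. -> .   bit 4 = 0  t=0,i=5
  .## -> #   bit 3 = 1  t=0,i=2
  .#. -> #   bit 2 = 1  t=0,i=0
  ..# -> #   bit 1 = 1  t=0,i=6
  ... -> .   bit 0 = 0  t=1,i=4
  bits 00101110 = 46

46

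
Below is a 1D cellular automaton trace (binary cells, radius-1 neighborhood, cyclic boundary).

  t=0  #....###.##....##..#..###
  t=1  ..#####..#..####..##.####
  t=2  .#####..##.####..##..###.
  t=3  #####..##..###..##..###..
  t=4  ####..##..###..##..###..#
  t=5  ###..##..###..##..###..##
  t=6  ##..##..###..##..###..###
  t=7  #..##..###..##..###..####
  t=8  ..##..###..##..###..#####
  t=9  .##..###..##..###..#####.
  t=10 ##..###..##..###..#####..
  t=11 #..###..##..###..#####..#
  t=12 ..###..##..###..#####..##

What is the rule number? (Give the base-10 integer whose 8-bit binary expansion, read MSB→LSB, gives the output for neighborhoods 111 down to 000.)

  nb ###: next=#  (t=0,i=6, bit7=1)
  nb ##.: next=.  (t=0,i=0, bit6=0)
  nb #.#: next=.  (t=0,i=8, bit5=0)
  nb #..: next=.  (t=0,i=1, bit4=0)
  nb .##: next=#  (t=0,i=5, bit3=1)
  nb .#.: next=#  (t=0,i=19, bit2=1)
  nb ..#: next=#  (t=0,i=4, bit1=1)
  nb ...: next=#  (t=0,i=2, bit0=1)
  bits 10001111 = 143

143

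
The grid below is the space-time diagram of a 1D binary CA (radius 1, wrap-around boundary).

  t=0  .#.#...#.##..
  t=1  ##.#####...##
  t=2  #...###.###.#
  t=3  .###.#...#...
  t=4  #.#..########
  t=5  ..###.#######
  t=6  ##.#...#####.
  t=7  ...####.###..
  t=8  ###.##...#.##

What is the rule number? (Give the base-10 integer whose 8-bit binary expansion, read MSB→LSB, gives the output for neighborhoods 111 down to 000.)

  ###|#  b7=1 t=1,i=0
  ##.|.  b6=0 t=0,i=10
  #.#|.  b5=0 t=0,i=2
  #..|#  b4=1 t=0,i=4
  .##|.  b3=0 t=0,i=9
  .#.|#  b2=1 t=0,i=1
  ..#|#  b1=1 t=0,i=0
  ...|#  b0=1 t=0,i=5
  bits 10010111 = 151

151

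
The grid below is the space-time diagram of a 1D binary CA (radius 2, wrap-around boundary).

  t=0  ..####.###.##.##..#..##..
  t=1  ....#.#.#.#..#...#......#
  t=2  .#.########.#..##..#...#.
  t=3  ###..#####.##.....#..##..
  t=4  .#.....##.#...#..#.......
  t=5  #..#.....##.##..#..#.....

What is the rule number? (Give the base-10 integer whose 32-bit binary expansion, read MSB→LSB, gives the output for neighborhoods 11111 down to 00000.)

3426176036

  ##### -> #   bit 31 = 1  t=2,i=5
  ####. -> #   bit 30 = 1  t=0,i=4
  ###.# -> .   bit 29 = 0  t=0,i=5
  ###.. -> .   bit 28 = 0  t=3,i=2
  ##.## -> #   bit 27 = 1  t=0,i=6
  ##.#. -> #   bit 26 = 1  t=2,i=11
  ##..# -> .   bit 25 = 0  t=0,i=16
  ##... -> .   bit 24 = 0  t=0,i=23
  #.### -> .   bit 23 = 0  t=0,i=7
  #.##. -> .   bit 22 = 0  t=0,i=11
  #.#.# -> #   bit 21 = 1  t=1,i=6
  #.#.. -> #   bit 20 = 1  t=1,i=10
  #..## -> .   bit 19 = 0  t=0,i=20
  #..#. -> #   bit 18 = 1  t=0,i=17
  #...# -> #   bit 17 = 1  t=1,i=15
  #.... -> #   bit 16 = 1  t=0,i=24
  .#### -> .   bit 15 = 0  t=0,i=3
  .###. -> #   bit 14 = 1  t=0,i=8
  .##.# -> .   bit 13 = 0  t=0,i=12
  .##.. -> .   bit 12 = 0  t=0,i=15
  .#.## -> #   bit 11 = 1  t=2,i=2
  .#.#. -> #   bit 10 = 1  t=1,i=5
  .#..# -> .   bit 9 = 0  t=0,i=19
  .#... -> .   bit 8 = 0  t=1,i=0
  ..### -> .   bit 7 = 0  t=0,i=2
  ..##. -> .   bit 6 = 0  t=0,i=21
  ..#.# -> #   bit 5 = 1  t=1,i=4
  ..#.. -> .   bit 4 = 0  t=0,i=18
  ...## -> .   bit 3 = 0  t=0,i=1
  ...#. -> #   bit 2 = 1  t=1,i=3
  ....# -> .   bit 1 = 0  t=0,i=0
  ..... -> .   bit 0 = 0  t=1,i=20
  bits 11001100001101110100110000100100 = 3426176036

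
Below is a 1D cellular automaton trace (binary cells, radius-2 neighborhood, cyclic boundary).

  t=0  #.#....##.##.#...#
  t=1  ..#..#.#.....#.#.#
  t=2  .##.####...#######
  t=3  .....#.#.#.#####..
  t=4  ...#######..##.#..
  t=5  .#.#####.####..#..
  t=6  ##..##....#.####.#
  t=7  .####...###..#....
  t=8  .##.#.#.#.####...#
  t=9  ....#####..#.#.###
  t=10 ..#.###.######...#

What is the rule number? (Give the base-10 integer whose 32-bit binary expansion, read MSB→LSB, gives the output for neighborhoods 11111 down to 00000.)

2453570806

  nb #####: next=#  (t=2,i=13, bit31=1)
  nb ####.: next=.  (t=2,i=6, bit30=0)
  nb ###.#: next=.  (t=2,i=17, bit29=0)
  nb ###..: next=#  (t=2,i=7, bit28=1)
  nb ##.##: next=.  (t=0,i=9, bit27=0)
  nb ##.#.: next=.  (t=0,i=1, bit26=0)
  nb ##..#: next=#  (t=4,i=10, bit25=1)
  nb ##...: next=.  (t=2,i=8, bit24=0)
  nb #.###: next=.  (t=2,i=4, bit23=0)
  nb #.##.: next=.  (t=0,i=10, bit22=0)
  nb #.#.#: next=#  (t=1,i=15, bit21=1)
  nb #.#..: next=#  (t=0,i=2, bit20=1)
  nb #..##: next=#  (t=4,i=11, bit19=1)
  nb #..#.: next=#  (t=1,i=1, bit18=1)
  nb #...#: next=#  (t=0,i=15, bit17=1)
  nb #....: next=.  (t=0,i=4, bit16=0)
  nb .####: next=#  (t=2,i=5, bit15=1)
  nb .###.: next=.  (t=6,i=0, bit14=0)
  nb .##.#: next=.  (t=0,i=0, bit13=0)
  nb .##..: next=.  (t=6,i=5, bit12=0)
  nb .#.##: next=.  (t=3,i=10, bit11=0)
  nb .#.#.: next=#  (t=1,i=6, bit10=1)
  nb .#..#: next=.  (t=1,i=0, bit9=0)
  nb .#...: next=.  (t=0,i=3, bit8=0)
  nb ..###: next=#  (t=2,i=11, bit7=1)
  nb ..##.: next=#  (t=0,i=7, bit6=1)
  nb ..#.#: next=#  (t=1,i=5, bit5=1)
  nb ..#..: next=#  (t=1,i=2, bit4=1)
  nb ...##: next=.  (t=0,i=6, bit3=0)
  nb ...#.: next=#  (t=1,i=12, bit2=1)
  nb ....#: next=#  (t=0,i=5, bit1=1)
  nb .....: next=.  (t=1,i=10, bit0=0)
  bits 10010010001111101000010011110110 = 2453570806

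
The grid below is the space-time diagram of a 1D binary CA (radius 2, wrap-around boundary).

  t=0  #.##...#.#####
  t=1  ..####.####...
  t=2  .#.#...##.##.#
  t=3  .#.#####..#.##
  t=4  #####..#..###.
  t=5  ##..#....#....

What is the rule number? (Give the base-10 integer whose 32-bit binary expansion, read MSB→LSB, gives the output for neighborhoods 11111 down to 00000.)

368744809

  nb #####: next=.  (t=0,i=11, bit31=0)
  nb ####.: next=.  (t=0,i=13, bit30=0)
  nb ###.#: next=.  (t=0,i=0, bit29=0)
  nb ###..: next=#  (t=1,i=10, bit28=1)
  nb ##.##: next=.  (t=0,i=1, bit27=0)
  nb ##.#.: next=#  (t=2,i=12, bit26=1)
  nb ##..#: next=.  (t=3,i=8, bit25=0)
  nb ##...: next=#  (t=0,i=4, bit24=1)
  nb #.###: next=#  (t=0,i=9, bit23=1)
  nb #.##.: next=#  (t=0,i=2, bit22=1)
  nb #.#.#: next=#  (t=2,i=1, bit21=1)
  nb #.#..: next=#  (t=2,i=3, bit20=1)
  nb #..##: next=#  (t=4,i=9, bit19=1)
  nb #..#.: next=.  (t=3,i=9, bit18=0)
  nb #...#: next=#  (t=0,i=5, bit17=1)
  nb #....: next=.  (t=1,i=12, bit16=0)
  nb .####: next=#  (t=0,i=10, bit15=1)
  nb .###.: next=.  (t=4,i=11, bit14=0)
  nb .##.#: next=.  (t=2,i=8, bit13=0)
  nb .##..: next=#  (t=0,i=3, bit12=1)
  nb .#.##: next=#  (t=0,i=8, bit11=1)
  nb .#.#.: next=.  (t=2,i=0, bit10=0)
  nb .#..#: next=.  (t=4,i=8, bit9=0)
  nb .#...: next=#  (t=2,i=4, bit8=1)
  nb ..###: next=.  (t=1,i=2, bit7=0)
  nb ..##.: next=#  (t=2,i=7, bit6=1)
  nb ..#.#: next=#  (t=0,i=7, bit5=1)
  nb ..#..: next=.  (t=4,i=7, bit4=0)
  nb ...##: next=#  (t=1,i=1, bit3=1)
  nb ...#.: next=.  (t=0,i=6, bit2=0)
  nb ....#: next=.  (t=1,i=0, bit1=0)
  nb .....: next=#  (t=1,i=13, bit0=1)
  bits 00010101111110101001100101101001 = 368744809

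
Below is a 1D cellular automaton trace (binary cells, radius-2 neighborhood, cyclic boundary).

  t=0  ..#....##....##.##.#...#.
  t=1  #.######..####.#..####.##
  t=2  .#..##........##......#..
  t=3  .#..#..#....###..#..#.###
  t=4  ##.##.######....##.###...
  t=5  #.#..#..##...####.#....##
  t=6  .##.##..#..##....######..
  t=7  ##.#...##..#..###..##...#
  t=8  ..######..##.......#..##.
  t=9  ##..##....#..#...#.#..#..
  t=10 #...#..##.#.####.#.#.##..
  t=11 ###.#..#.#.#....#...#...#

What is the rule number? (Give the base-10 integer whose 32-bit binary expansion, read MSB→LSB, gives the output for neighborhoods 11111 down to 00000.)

2350319994

  [31] ##### => #  t=1,i=4
  [30] ####. => .  t=1,i=6
  [29] ###.# => .  t=1,i=0
  [28] ###.. => .  t=1,i=7
  [27] ##.## => #  t=0,i=15
  [26] ##.#. => #  t=0,i=18
  [25] ##..# => .  t=1,i=8
  [24] ##... => .  t=0,i=9
  [23] #.### => .  t=1,i=2
  [22] #.##. => .  t=0,i=16
  [21] #.#.# => .  t=10,i=10
  [20] #.#.. => #  t=0,i=19
  [19] #..## => .  t=1,i=9
  [18] #..#. => #  t=3,i=3
  [17] #...# => #  t=0,i=0
  [16] #.... => #  t=0,i=4
  [15] .#### => .  t=1,i=3
  [14] .###. => .  t=1,i=24
  [13] .##.# => .  t=0,i=14
  [12] .##.. => .  t=0,i=8
  [11] .#.## => #  t=3,i=21
  [10] .#.#. => .  t=9,i=18
  [9] .#..# => .  t=1,i=16
  [8] .#... => #  t=0,i=3
  [7] ..### => .  t=1,i=10
  [6] ..##. => #  t=0,i=7
  [5] ..#.# => #  t=3,i=20
  [4] ..#.. => #  t=0,i=2
  [3] ...## => #  t=0,i=6
  [2] ...#. => .  t=0,i=1
  [1] ....# => #  t=0,i=5
  [0] ..... => .  t=2,i=8
  bits 10001100000101110000100101111010 = 2350319994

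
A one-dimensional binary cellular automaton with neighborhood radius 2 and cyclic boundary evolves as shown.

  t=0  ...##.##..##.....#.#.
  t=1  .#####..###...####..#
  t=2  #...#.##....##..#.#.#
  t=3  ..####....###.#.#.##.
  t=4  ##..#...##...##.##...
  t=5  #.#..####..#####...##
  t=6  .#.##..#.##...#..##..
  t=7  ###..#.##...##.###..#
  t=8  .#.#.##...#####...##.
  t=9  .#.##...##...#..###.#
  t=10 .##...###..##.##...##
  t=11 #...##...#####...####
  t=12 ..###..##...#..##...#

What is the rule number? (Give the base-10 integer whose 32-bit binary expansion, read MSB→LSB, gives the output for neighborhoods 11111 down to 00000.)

1311386479

  ##### -> .   bit 31 = 0  t=1,i=3
  ####. -> #   bit 30 = 1  t=1,i=4
  ###.# -> .   bit 29 = 0  t=3,i=12
  ###.. -> .   bit 28 = 0  t=1,i=5
  ##.## -> #   bit 27 = 1  t=0,i=5
  ##.#. -> #   bit 26 = 1  t=3,i=13
  ##..# -> #   bit 25 = 1  t=0,i=8
  ##... -> .   bit 24 = 0  t=0,i=12
  #.### -> .   bit 23 = 0  t=1,i=1
  #.##. -> .   bit 22 = 0  t=0,i=6
  #.#.# -> #   bit 21 = 1  t=2,i=18
  #.#.. -> .   bit 20 = 0  t=0,i=19
  #..## -> #   bit 19 = 1  t=0,i=9
  #..#. -> .   bit 18 = 0  t=1,i=19
  #...# -> #   bit 17 = 1  t=1,i=12
  #.... -> .   bit 16 = 0  t=0,i=0
  .#### -> .   bit 15 = 0  t=1,i=2
  .###. -> .   bit 14 = 0  t=1,i=9
  .##.# -> #   bit 13 = 1  t=0,i=4
  .##.. -> .   bit 12 = 0  t=0,i=7
  .#.## -> #   bit 11 = 1  t=1,i=0
  .#.#. -> .   bit 10 = 0  t=0,i=18
  .#..# -> #   bit 9 = 1  t=5,i=3
  .#... -> #   bit 8 = 1  t=0,i=20
  ..### -> .   bit 7 = 0  t=1,i=8
  ..##. -> #   bit 6 = 1  t=0,i=3
  ..#.# -> #   bit 5 = 1  t=0,i=17
  ..#.. -> .   bit 4 = 0  t=4,i=4
  ...## -> #   bit 3 = 1  t=0,i=2
  ...#. -> #   bit 2 = 1  t=0,i=16
  ....# -> #   bit 1 = 1  t=0,i=1
  ..... -> #   bit 0 = 1  t=0,i=14
  bits 01001110001010100010101101101111 = 1311386479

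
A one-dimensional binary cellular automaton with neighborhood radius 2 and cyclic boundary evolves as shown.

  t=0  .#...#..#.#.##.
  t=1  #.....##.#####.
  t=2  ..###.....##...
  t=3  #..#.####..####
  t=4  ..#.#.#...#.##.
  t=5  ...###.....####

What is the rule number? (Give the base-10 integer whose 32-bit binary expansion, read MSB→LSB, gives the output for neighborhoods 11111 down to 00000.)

2171461123

  #####|#  b31=1 t=1,i=11
  ####.|.  b30=0 t=1,i=12
  ###.#|.  b29=0 t=1,i=13
  ###..|.  b28=0 t=2,i=4
  ##.##|.  b27=0 t=1,i=8
  ##.#.|.  b26=0 t=1,i=14
  ##..#|.  b25=0 t=0,i=14
  ##...|#  b24=1 t=2,i=5
  #.###|.  b23=0 t=1,i=9
  #.##.|#  b22=1 t=0,i=12
  #.#.#|#  b21=1 t=0,i=10
  #.#..|.  b20=0 t=1,i=0
  #..##|#  b19=1 t=3,i=10
  #..#.|#  b18=1 t=0,i=0
  #...#|.  b17=0 t=0,i=3
  #....|#  b16=1 t=1,i=2
  .####|#  b15=1 t=1,i=10
  .###.|#  b14=1 t=2,i=3
  .##.#|.  b13=0 t=1,i=7
  .##..|#  b12=1 t=0,i=13
  .#.##|#  b11=1 t=0,i=11
  .#.#.|#  b10=1 t=0,i=9
  .#..#|#  b9=1 t=0,i=6
  .#...|.  b8=0 t=0,i=2
  ..###|.  b7=0 t=2,i=2
  ..##.|.  b6=0 t=1,i=6
  ..#.#|.  b5=0 t=0,i=8
  ..#..|.  b4=0 t=0,i=1
  ...##|.  b3=0 t=1,i=5
  ...#.|.  b2=0 t=0,i=4
  ....#|#  b1=1 t=1,i=4
  .....|#  b0=1 t=1,i=3
  bits 10000001011011011101111000000011 = 2171461123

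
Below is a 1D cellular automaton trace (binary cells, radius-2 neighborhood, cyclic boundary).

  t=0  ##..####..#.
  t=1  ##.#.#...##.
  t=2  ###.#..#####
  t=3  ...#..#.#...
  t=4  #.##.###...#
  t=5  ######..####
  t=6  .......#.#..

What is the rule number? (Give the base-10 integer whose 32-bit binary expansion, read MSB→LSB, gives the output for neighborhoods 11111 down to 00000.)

  nb #####: next=.  (t=2,i=0, bit31=0)
  nb ####.: next=.  (t=0,i=6, bit30=0)
  nb ###.#: next=.  (t=2,i=2, bit29=0)
  nb ###..: next=.  (t=0,i=7, bit28=0)
  nb ##.##: next=#  (t=1,i=11, bit27=1)
  nb ##.#.: next=#  (t=1,i=2, bit26=1)
  nb ##..#: next=.  (t=0,i=2, bit25=0)
  nb ##...: next=#  (t=4,i=8, bit24=1)
  nb #.###: next=#  (t=4,i=5, bit23=1)
  nb #.##.: next=#  (t=0,i=0, bit22=1)
  nb #.#.#: next=.  (t=1,i=3, bit21=0)
  nb #.#..: next=.  (t=1,i=5, bit20=0)
  nb #..##: next=#  (t=0,i=3, bit19=1)
  nb #..#.: next=#  (t=0,i=9, bit18=1)
  nb #...#: next=#  (t=1,i=7, bit17=1)
  nb #....: next=.  (t=3,i=10, bit16=0)
  nb .####: next=#  (t=0,i=5, bit15=1)
  nb .###.: next=.  (t=4,i=6, bit14=0)
  nb .##.#: next=#  (t=1,i=1, bit13=1)
  nb .##..: next=#  (t=0,i=1, bit12=1)
  nb .#.##: next=.  (t=0,i=11, bit11=0)
  nb .#.#.: next=#  (t=1,i=4, bit10=1)
  nb .#..#: next=.  (t=2,i=5, bit9=0)
  nb .#...: next=.  (t=1,i=6, bit8=0)
  nb ..###: next=.  (t=0,i=4, bit7=0)
  nb ..##.: next=#  (t=1,i=9, bit6=1)
  nb ..#.#: next=#  (t=0,i=10, bit5=1)
  nb ..#..: next=#  (t=3,i=3, bit4=1)
  nb ...##: next=#  (t=1,i=8, bit3=1)
  nb ...#.: next=#  (t=3,i=2, bit2=1)
  nb ....#: next=.  (t=3,i=1, bit1=0)
  nb .....: next=#  (t=3,i=0, bit0=1)
  bits 00001101110011101011010001111101 = 231650429

231650429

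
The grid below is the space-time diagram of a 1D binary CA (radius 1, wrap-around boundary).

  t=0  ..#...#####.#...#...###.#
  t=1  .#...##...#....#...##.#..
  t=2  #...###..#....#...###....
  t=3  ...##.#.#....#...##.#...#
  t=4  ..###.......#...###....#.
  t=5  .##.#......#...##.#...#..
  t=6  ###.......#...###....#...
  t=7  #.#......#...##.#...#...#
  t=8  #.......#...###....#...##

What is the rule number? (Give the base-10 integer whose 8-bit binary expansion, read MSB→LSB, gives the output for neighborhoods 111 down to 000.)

74

  [7] ### => .  t=0,i=7
  [6] ##. => #  t=0,i=10
  [5] #.# => .  t=0,i=11
  [4] #.. => .  t=0,i=0
  [3] .## => #  t=0,i=6
  [2] .#. => .  t=0,i=2
  [1] ..# => #  t=0,i=1
  [0] ... => .  t=0,i=4
  bits 01001010 = 74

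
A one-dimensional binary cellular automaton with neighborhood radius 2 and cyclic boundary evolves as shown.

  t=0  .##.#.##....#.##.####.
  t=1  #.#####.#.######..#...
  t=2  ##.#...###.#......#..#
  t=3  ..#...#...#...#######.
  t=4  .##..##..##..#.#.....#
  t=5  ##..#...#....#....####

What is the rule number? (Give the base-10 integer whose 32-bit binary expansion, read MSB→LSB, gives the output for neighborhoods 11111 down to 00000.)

  #####|.  b31=0 t=1,i=4
  ####.|.  b30=0 t=0,i=19
  ###.#|.  b29=0 t=1,i=6
  ###..|.  b28=0 t=0,i=20
  ##.##|.  b27=0 t=0,i=16
  ##.#.|#  b26=1 t=0,i=3
  ##..#|.  b25=0 t=0,i=21
  ##...|#  b24=1 t=0,i=8
  #.###|.  b23=0 t=0,i=17
  #.##.|#  b22=1 t=0,i=6
  #.#.#|#  b21=1 t=0,i=4
  #.#..|.  b20=0 t=2,i=3
  #..##|#  b19=1 t=0,i=0
  #..#.|.  b18=0 t=1,i=17
  #...#|.  b17=0 t=1,i=20
  #....|.  b16=0 t=0,i=9
  .####|#  b15=1 t=0,i=18
  .###.|.  b14=0 t=2,i=0
  .##.#|#  b13=1 t=0,i=2
  .##..|.  b12=0 t=0,i=7
  .#.##|#  b11=1 t=0,i=5
  .#.#.|.  b10=0 t=4,i=14
  .#..#|#  b9=1 t=2,i=19
  .#...|.  b8=0 t=1,i=19
  ..###|.  b7=0 t=2,i=7
  ..##.|.  b6=0 t=0,i=1
  ..#.#|#  b5=1 t=0,i=12
  ..#..|#  b4=1 t=1,i=18
  ...##|#  b3=1 t=2,i=6
  ...#.|#  b2=1 t=0,i=11
  ....#|#  b1=1 t=0,i=10
  .....|#  b0=1 t=2,i=14
  bits 00000101011010001010101000111111 = 90745407

90745407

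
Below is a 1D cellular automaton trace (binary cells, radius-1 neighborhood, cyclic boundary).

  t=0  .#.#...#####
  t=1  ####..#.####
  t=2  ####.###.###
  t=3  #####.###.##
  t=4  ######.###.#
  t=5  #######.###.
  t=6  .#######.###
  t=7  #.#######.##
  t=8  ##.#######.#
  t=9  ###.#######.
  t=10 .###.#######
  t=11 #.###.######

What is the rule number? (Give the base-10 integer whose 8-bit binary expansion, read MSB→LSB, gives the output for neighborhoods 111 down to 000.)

230

  [7] ### => #  t=0,i=8
  [6] ##. => #  t=0,i=11
  [5] #.# => #  t=0,i=0
  [4] #.. => .  t=0,i=4
  [3] .## => .  t=0,i=7
  [2] .#. => #  t=0,i=1
  [1] ..# => #  t=0,i=6
  [0] ... => .  t=0,i=5
  bits 11100110 = 230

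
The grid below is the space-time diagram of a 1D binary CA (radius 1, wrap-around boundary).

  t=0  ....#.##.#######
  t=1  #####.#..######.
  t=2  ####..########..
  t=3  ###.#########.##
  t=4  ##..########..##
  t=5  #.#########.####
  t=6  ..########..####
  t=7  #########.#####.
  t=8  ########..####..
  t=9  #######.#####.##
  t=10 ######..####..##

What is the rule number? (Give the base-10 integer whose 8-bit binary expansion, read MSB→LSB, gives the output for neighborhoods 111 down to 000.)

  ###|#  b7=1 t=0,i=10
  ##.|.  b6=0 t=0,i=7
  #.#|.  b5=0 t=0,i=5
  #..|#  b4=1 t=0,i=0
  .##|#  b3=1 t=0,i=6
  .#.|#  b2=1 t=0,i=4
  ..#|#  b1=1 t=0,i=3
  ...|#  b0=1 t=0,i=1
  bits 10011111 = 159

159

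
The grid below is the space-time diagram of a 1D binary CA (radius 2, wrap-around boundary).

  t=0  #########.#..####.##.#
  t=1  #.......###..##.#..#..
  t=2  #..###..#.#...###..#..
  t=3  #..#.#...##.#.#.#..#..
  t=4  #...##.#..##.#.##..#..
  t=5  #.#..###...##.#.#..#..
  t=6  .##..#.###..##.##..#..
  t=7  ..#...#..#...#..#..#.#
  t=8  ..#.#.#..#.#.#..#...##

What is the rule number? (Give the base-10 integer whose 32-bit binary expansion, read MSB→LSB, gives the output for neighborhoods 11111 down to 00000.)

890420369

  nb #####: next=.  (t=0,i=1, bit31=0)
  nb ####.: next=.  (t=0,i=7, bit30=0)
  nb ###.#: next=#  (t=0,i=8, bit29=1)
  nb ###..: next=#  (t=1,i=10, bit28=1)
  nb ##.##: next=.  (t=0,i=17, bit27=0)
  nb ##.#.: next=#  (t=0,i=9, bit26=1)
  nb ##..#: next=.  (t=1,i=11, bit25=0)
  nb ##...: next=#  (t=5,i=8, bit24=1)
  nb #.###: next=.  (t=0,i=21, bit23=0)
  nb #.##.: next=.  (t=0,i=18, bit22=0)
  nb #.#.#: next=.  (t=3,i=12, bit21=0)
  nb #.#..: next=#  (t=0,i=10, bit20=1)
  nb #..##: next=.  (t=0,i=12, bit19=0)
  nb #..#.: next=.  (t=1,i=18, bit18=0)
  nb #...#: next=#  (t=2,i=12, bit17=1)
  nb #....: next=.  (t=1,i=2, bit16=0)
  nb .####: next=#  (t=0,i=0, bit15=1)
  nb .###.: next=.  (t=1,i=9, bit14=0)
  nb .##.#: next=#  (t=0,i=19, bit13=1)
  nb .##..: next=#  (t=4,i=16, bit12=1)
  nb .#.##: next=#  (t=4,i=14, bit11=1)
  nb .#.#.: next=#  (t=2,i=9, bit10=1)
  nb .#..#: next=.  (t=0,i=11, bit9=0)
  nb .#...: next=.  (t=1,i=1, bit8=0)
  nb ..###: next=#  (t=0,i=13, bit7=1)
  nb ..##.: next=.  (t=1,i=13, bit6=0)
  nb ..#.#: next=.  (t=2,i=8, bit5=0)
  nb ..#..: next=#  (t=1,i=0, bit4=1)
  nb ...##: next=.  (t=1,i=7, bit3=0)
  nb ...#.: next=.  (t=7,i=5, bit2=0)
  nb ....#: next=.  (t=1,i=6, bit1=0)
  nb .....: next=#  (t=1,i=3, bit0=1)
  bits 00110101000100101011110010010001 = 890420369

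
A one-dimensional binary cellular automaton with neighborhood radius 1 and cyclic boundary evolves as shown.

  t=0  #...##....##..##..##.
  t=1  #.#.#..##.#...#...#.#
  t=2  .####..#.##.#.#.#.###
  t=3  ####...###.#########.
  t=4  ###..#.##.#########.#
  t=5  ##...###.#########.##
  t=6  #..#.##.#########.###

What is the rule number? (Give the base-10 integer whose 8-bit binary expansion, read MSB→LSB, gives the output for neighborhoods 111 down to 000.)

  [7] ### => #  t=2,i=2
  [6] ##. => .  t=0,i=5
  [5] #.# => #  t=0,i=20
  [4] #.. => .  t=0,i=1
  [3] .## => #  t=0,i=4
  [2] .#. => #  t=0,i=0
  [1] ..# => .  t=0,i=3
  [0] ... => #  t=0,i=2
  bits 10101101 = 173

173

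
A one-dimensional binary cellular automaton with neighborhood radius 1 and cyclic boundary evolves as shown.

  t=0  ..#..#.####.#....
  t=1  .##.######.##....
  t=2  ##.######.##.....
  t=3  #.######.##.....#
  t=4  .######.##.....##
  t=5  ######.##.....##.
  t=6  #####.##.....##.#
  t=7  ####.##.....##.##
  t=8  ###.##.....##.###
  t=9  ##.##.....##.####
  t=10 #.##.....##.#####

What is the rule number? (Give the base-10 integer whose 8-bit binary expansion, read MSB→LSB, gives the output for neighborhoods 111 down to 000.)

  [7] ### => #  t=0,i=8
  [6] ##. => .  t=0,i=10
  [5] #.# => #  t=0,i=6
  [4] #.. => .  t=0,i=3
  [3] .## => #  t=0,i=7
  [2] .#. => #  t=0,i=2
  [1] ..# => #  t=0,i=1
  [0] ... => .  t=0,i=0
  bits 10101110 = 174

174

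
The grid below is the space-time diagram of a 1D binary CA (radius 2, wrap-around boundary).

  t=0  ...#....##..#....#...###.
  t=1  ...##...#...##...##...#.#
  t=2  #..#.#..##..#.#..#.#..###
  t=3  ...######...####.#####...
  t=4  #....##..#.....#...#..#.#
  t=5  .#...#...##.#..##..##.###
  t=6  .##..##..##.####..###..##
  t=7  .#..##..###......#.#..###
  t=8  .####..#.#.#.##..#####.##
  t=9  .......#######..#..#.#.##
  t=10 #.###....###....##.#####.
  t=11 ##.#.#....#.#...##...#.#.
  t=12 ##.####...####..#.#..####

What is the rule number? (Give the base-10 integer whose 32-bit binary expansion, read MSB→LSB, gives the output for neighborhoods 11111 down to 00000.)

2709024625

  [31] ##### => #  t=3,i=5
  [30] ####. => .  t=2,i=24
  [29] ###.# => #  t=3,i=15
  [28] ###.. => .  t=0,i=23
  [27] ##.## => .  t=3,i=16
  [26] ##.#. => .  t=5,i=0
  [25] ##..# => .  t=0,i=10
  [24] ##... => #  t=0,i=24
  [23] #.### => .  t=3,i=17
  [22] #.##. => #  t=4,i=24
  [21] #.#.# => #  t=8,i=9
  [20] #.#.. => #  t=1,i=24
  [19] #..## => #  t=2,i=7
  [18] #..#. => .  t=0,i=11
  [17] #...# => .  t=0,i=19
  [16] #.... => .  t=0,i=0
  [15] .#### => .  t=2,i=23
  [14] .###. => #  t=0,i=22
  [13] .##.# => #  t=5,i=10
  [12] .##.. => .  t=0,i=9
  [11] .#.## => #  t=4,i=23
  [10] .#.#. => #  t=1,i=23
  [9] .#..# => #  t=2,i=6
  [8] .#... => #  t=0,i=4
  [7] ..### => .  t=0,i=21
  [6] ..##. => #  t=0,i=8
  [5] ..#.# => #  t=1,i=22
  [4] ..#.. => #  t=0,i=3
  [3] ...## => .  t=0,i=7
  [2] ...#. => .  t=0,i=2
  [1] ....# => .  t=0,i=1
  [0] ..... => #  t=3,i=0
  bits 10100001011110000110111101110001 = 2709024625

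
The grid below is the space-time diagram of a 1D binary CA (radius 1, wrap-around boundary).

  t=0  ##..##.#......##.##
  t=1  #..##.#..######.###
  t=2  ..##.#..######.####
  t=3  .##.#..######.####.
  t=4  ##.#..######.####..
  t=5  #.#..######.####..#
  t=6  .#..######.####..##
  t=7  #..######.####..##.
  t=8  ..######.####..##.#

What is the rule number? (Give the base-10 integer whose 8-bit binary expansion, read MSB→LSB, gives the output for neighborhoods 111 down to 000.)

  ###|#  b7=1 t=0,i=0
  ##.|.  b6=0 t=0,i=1
  #.#|#  b5=1 t=0,i=6
  #..|.  b4=0 t=0,i=2
  .##|#  b3=1 t=0,i=4
  .#.|.  b2=0 t=0,i=7
  ..#|#  b1=1 t=0,i=3
  ...|#  b0=1 t=0,i=9
  bits 10101011 = 171

171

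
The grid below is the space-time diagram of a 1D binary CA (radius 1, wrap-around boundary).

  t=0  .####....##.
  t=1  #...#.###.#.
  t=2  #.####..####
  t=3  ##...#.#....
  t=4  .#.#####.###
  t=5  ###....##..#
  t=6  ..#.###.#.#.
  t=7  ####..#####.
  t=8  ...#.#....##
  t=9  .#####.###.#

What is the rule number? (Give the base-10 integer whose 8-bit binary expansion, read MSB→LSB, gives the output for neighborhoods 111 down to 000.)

  [7] ### => .  t=0,i=2
  [6] ##. => #  t=0,i=4
  [5] #.# => #  t=1,i=5
  [4] #.. => .  t=0,i=5
  [3] .## => .  t=0,i=1
  [2] .#. => #  t=1,i=0
  [1] ..# => #  t=0,i=0
  [0] ... => #  t=0,i=6
  bits 01100111 = 103

103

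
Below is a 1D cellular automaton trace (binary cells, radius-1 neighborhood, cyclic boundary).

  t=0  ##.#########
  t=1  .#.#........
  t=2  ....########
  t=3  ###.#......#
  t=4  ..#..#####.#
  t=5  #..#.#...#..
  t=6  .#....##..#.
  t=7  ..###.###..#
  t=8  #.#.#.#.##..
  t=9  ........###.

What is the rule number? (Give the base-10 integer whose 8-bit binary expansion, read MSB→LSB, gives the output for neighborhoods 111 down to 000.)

89

  nb ###: next=.  (t=0,i=0, bit7=0)
  nb ##.: next=#  (t=0,i=1, bit6=1)
  nb #.#: next=.  (t=0,i=2, bit5=0)
  nb #..: next=#  (t=1,i=4, bit4=1)
  nb .##: next=#  (t=0,i=3, bit3=1)
  nb .#.: next=.  (t=1,i=1, bit2=0)
  nb ..#: next=.  (t=1,i=0, bit1=0)
  nb ...: next=#  (t=1,i=5, bit0=1)
  bits 01011001 = 89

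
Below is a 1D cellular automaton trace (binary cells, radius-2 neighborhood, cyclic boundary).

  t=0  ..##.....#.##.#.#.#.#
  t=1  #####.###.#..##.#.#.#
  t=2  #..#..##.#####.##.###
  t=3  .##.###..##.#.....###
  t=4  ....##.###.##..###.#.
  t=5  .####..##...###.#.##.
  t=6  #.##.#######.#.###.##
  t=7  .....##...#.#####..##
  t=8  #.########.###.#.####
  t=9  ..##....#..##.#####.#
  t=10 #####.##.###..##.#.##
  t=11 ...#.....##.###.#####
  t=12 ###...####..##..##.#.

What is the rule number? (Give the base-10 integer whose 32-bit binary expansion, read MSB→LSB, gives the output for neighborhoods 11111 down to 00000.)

  [31] ##### => .  t=1,i=1
  [30] ####. => #  t=1,i=3
  [29] ###.# => .  t=1,i=4
  [28] ###.. => .  t=2,i=0
  [27] ##.## => .  t=1,i=5
  [26] ##.#. => #  t=0,i=13
  [25] ##..# => #  t=2,i=1
  [24] ##... => #  t=0,i=4
  [23] #.### => #  t=1,i=6
  [22] #.##. => .  t=0,i=11
  [21] #.#.# => #  t=0,i=14
  [20] #.#.. => #  t=0,i=20
  [19] #..## => #  t=0,i=1
  [18] #..#. => #  t=2,i=2
  [17] #...# => #  t=5,i=10
  [16] #.... => .  t=0,i=5
  [15] .#### => #  t=1,i=0
  [14] .###. => #  t=1,i=7
  [13] .##.# => .  t=0,i=12
  [12] .##.. => #  t=0,i=3
  [11] .#.## => #  t=0,i=10
  [10] .#.#. => .  t=0,i=15
  [9] .#..# => #  t=0,i=0
  [8] .#... => .  t=3,i=13
  [7] ..### => .  t=3,i=18
  [6] ..##. => #  t=0,i=2
  [5] ..#.# => .  t=0,i=9
  [4] ..#.. => .  t=2,i=3
  [3] ...## => #  t=3,i=17
  [2] ...#. => #  t=0,i=8
  [1] ....# => #  t=0,i=7
  [0] ..... => #  t=0,i=6
  bits 01000111101111101101101001001111 = 1203690063

1203690063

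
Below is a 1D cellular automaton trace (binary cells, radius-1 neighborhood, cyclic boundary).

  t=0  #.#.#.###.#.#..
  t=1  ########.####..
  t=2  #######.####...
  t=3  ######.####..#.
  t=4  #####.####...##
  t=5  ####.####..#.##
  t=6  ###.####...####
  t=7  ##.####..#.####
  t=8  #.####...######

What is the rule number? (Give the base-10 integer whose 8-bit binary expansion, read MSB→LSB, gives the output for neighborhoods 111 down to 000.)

173

  ### -> #   bit 7 = 1  t=0,i=7
  ##. -> .   bit 6 = 0  t=0,i=8
  #.# -> #   bit 5 = 1  t=0,i=1
  #.. -> .   bit 4 = 0  t=0,i=13
  .## -> #   bit 3 = 1  t=0,i=6
  .#. -> #   bit 2 = 1  t=0,i=0
  ..# -> .   bit 1 = 0  t=0,i=14
  ... -> #   bit 0 = 1  t=2,i=13
  bits 10101101 = 173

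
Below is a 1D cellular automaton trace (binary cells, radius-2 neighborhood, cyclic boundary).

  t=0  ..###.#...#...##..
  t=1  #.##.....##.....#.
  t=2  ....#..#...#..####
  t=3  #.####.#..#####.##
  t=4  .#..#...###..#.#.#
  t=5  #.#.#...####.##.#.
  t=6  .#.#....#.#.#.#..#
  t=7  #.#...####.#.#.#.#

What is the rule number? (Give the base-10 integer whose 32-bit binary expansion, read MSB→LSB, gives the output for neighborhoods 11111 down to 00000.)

1527277238

  [31] ##### => .  t=3,i=12
  [30] ####. => #  t=2,i=16
  [29] ###.# => .  t=0,i=4
  [28] ###.. => #  t=2,i=17
  [27] ##.## => #  t=3,i=1
  [26] ##.#. => .  t=0,i=5
  [25] ##..# => #  t=4,i=11
  [24] ##... => #  t=0,i=16
  [23] #.### => .  t=3,i=2
  [22] #.##. => .  t=1,i=2
  [21] #.#.# => .  t=1,i=0
  [20] #.#.. => .  t=0,i=6
  [19] #..## => #  t=2,i=13
  [18] #..#. => .  t=2,i=6
  [17] #...# => .  t=0,i=8
  [16] #.... => .  t=0,i=17
  [15] .#### => .  t=2,i=15
  [14] .###. => #  t=0,i=3
  [13] .##.# => #  t=5,i=14
  [12] .##.. => .  t=0,i=15
  [11] .#.## => .  t=1,i=1
  [10] .#.#. => #  t=1,i=17
  [9] .#..# => #  t=2,i=5
  [8] .#... => .  t=0,i=7
  [7] ..### => #  t=0,i=2
  [6] ..##. => .  t=0,i=14
  [5] ..#.# => #  t=1,i=16
  [4] ..#.. => #  t=0,i=10
  [3] ...## => .  t=0,i=1
  [2] ...#. => #  t=0,i=9
  [1] ....# => #  t=0,i=0
  [0] ..... => .  t=1,i=6
  bits 01011011000010000110011010110110 = 1527277238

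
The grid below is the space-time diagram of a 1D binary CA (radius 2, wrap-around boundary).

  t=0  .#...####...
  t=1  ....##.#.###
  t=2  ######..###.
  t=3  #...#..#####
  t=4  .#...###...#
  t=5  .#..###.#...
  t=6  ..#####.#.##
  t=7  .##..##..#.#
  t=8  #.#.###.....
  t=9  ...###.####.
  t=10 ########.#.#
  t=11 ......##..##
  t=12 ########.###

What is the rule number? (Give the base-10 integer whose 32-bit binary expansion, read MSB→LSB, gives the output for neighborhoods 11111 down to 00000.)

1771666123

  #####|.  b31=0 t=2,i=2
  ####.|#  b30=1 t=0,i=7
  ###.#|#  b29=1 t=2,i=10
  ###..|.  b28=0 t=0,i=8
  ##.##|#  b27=1 t=2,i=11
  ##.#.|.  b26=0 t=1,i=6
  ##..#|.  b25=0 t=2,i=6
  ##...|#  b24=1 t=0,i=9
  #.###|#  b23=1 t=1,i=9
  #.##.|.  b22=0 t=6,i=10
  #.#.#|.  b21=0 t=1,i=7
  #.#..|#  b20=1 t=4,i=1
  #..##|#  b19=1 t=2,i=7
  #..#.|.  b18=0 t=7,i=8
  #...#|.  b17=0 t=0,i=3
  #....|#  b16=1 t=0,i=10
  .####|.  b15=0 t=0,i=6
  .###.|#  b14=1 t=1,i=10
  .##.#|#  b13=1 t=1,i=5
  .##..|#  b12=1 t=6,i=11
  .#.##|#  b11=1 t=1,i=8
  .#.#.|.  b10=0 t=4,i=0
  .#..#|#  b9=1 t=3,i=5
  .#...|.  b8=0 t=0,i=2
  ..###|#  b7=1 t=0,i=5
  ..##.|#  b6=1 t=1,i=4
  ..#.#|.  b5=0 t=4,i=11
  ..#..|.  b4=0 t=0,i=1
  ...##|#  b3=1 t=0,i=4
  ...#.|.  b2=0 t=0,i=0
  ....#|#  b1=1 t=0,i=11
  .....|#  b0=1 t=8,i=9
  bits 01101001100110010111101011001011 = 1771666123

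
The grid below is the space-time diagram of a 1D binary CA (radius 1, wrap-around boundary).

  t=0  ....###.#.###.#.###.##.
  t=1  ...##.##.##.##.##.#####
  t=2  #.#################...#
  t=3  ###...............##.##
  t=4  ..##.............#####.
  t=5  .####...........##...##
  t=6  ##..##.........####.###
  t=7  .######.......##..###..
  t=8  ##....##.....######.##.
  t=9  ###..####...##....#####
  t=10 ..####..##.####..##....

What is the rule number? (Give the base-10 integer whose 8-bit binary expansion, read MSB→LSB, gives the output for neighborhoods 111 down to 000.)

122

  ###|.  b7=0 t=0,i=5
  ##.|#  b6=1 t=0,i=6
  #.#|#  b5=1 t=0,i=7
  #..|#  b4=1 t=0,i=22
  .##|#  b3=1 t=0,i=4
  .#.|.  b2=0 t=0,i=8
  ..#|#  b1=1 t=0,i=3
  ...|.  b0=0 t=0,i=0
  bits 01111010 = 122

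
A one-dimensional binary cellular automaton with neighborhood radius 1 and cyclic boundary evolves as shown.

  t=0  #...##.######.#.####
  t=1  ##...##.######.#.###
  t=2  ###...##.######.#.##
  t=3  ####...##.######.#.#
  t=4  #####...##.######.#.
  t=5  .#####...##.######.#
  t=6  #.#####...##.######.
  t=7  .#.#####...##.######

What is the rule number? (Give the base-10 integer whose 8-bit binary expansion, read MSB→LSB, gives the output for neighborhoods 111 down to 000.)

  [7] ### => #  t=0,i=8
  [6] ##. => #  t=0,i=0
  [5] #.# => #  t=0,i=6
  [4] #.. => #  t=0,i=1
  [3] .## => .  t=0,i=4
  [2] .#. => .  t=0,i=14
  [1] ..# => .  t=0,i=3
  [0] ... => .  t=0,i=2
  bits 11110000 = 240

240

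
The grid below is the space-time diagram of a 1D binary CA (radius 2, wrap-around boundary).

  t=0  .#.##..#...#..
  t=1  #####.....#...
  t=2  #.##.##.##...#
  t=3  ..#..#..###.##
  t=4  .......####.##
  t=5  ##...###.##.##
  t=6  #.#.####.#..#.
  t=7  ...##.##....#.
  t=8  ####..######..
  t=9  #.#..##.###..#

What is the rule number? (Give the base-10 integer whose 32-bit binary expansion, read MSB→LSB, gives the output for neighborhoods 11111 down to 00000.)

3788069102

  ##### -> #   bit 31 = 1  t=1,i=2
  ####. -> #   bit 30 = 1  t=1,i=3
  ###.# -> #   bit 29 = 1  t=3,i=10
  ###.. -> .   bit 28 = 0  t=1,i=4
  ##.## -> .   bit 27 = 0  t=2,i=1
  ##.#. -> .   bit 26 = 0  t=6,i=8
  ##..# -> .   bit 25 = 0  t=0,i=5
  ##... -> #   bit 24 = 1  t=1,i=5
  #.### -> #   bit 23 = 1  t=5,i=12
  #.##. -> #   bit 22 = 1  t=0,i=3
  #.#.# -> .   bit 21 = 0  t=6,i=0
  #.#.. -> .   bit 20 = 0  t=6,i=9
  #..## -> #   bit 19 = 1  t=3,i=7
  #..#. -> .   bit 18 = 0  t=0,i=6
  #...# -> .   bit 17 = 0  t=0,i=9
  #.... -> #   bit 16 = 1  t=1,i=6
  .#### -> .   bit 15 = 0  t=1,i=1
  .###. -> #   bit 14 = 1  t=3,i=9
  .##.# -> .   bit 13 = 0  t=2,i=0
  .##.. -> #   bit 12 = 1  t=0,i=4
  .#.## -> #   bit 11 = 1  t=0,i=2
  .#.#. -> .   bit 10 = 0  t=6,i=1
  .#..# -> .   bit 9 = 0  t=3,i=3
  .#... -> .   bit 8 = 0  t=0,i=8
  ..### -> #   bit 7 = 1  t=1,i=0
  ..##. -> #   bit 6 = 1  t=2,i=13
  ..#.# -> #   bit 5 = 1  t=0,i=1
  ..#.. -> .   bit 4 = 0  t=0,i=7
  ...## -> #   bit 3 = 1  t=1,i=13
  ...#. -> #   bit 2 = 1  t=0,i=0
  ....# -> #   bit 1 = 1  t=1,i=8
  ..... -> .   bit 0 = 0  t=1,i=7
  bits 11100001110010010101100011101110 = 3788069102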